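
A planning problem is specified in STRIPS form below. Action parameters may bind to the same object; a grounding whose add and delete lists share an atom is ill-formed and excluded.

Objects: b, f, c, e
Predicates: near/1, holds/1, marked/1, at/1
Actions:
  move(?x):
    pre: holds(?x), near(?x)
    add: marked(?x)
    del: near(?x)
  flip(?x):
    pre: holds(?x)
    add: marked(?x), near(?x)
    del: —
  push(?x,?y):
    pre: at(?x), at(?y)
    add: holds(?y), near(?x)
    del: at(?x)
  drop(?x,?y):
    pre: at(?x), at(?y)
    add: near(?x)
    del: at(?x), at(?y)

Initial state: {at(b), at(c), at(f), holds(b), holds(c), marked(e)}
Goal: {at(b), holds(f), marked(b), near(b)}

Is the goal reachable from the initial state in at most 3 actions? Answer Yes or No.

Yes

1. flip(b)  →  {at(b), at(c), at(f), holds(b), holds(c), marked(b), marked(e), near(b)}
2. push(f,f)  →  {at(b), at(c), holds(b), holds(c), holds(f), marked(b), marked(e), near(b), near(f)}
optimal plan length = 2; 2 ≤ 3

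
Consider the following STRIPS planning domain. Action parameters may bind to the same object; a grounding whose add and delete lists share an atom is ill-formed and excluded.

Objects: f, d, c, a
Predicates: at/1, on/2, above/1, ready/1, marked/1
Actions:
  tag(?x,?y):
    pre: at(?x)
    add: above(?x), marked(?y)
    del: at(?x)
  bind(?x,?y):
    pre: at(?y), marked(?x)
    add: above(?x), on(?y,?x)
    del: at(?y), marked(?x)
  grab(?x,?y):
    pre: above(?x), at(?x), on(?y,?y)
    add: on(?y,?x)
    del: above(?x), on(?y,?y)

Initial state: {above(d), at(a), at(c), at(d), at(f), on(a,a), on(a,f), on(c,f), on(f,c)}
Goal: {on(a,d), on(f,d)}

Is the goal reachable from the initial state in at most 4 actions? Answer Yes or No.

Yes

1. tag(c,d)  →  {above(c), above(d), at(a), at(d), at(f), marked(d), on(a,a), on(a,f), on(c,f), on(f,c)}
2. bind(d,f)  →  {above(c), above(d), at(a), at(d), on(a,a), on(a,f), on(c,f), on(f,c), on(f,d)}
3. grab(d,a)  →  {above(c), at(a), at(d), on(a,d), on(a,f), on(c,f), on(f,c), on(f,d)}
optimal plan length = 3; 3 ≤ 4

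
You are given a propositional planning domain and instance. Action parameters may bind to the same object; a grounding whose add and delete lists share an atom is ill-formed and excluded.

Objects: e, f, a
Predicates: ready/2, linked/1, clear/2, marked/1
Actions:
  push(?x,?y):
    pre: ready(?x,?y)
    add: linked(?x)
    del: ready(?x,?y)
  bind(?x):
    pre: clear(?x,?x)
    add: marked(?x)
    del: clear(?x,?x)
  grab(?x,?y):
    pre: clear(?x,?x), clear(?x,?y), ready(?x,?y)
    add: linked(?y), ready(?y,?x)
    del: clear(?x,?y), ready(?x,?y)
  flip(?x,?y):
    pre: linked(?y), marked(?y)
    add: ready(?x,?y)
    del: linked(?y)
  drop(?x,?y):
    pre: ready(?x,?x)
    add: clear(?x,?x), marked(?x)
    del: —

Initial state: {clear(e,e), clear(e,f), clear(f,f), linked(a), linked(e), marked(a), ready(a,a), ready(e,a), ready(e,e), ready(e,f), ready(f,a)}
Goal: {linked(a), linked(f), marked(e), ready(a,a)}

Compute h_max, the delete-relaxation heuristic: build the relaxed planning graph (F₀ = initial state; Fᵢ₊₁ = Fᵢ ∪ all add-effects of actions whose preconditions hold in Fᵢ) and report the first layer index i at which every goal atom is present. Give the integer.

1

F0 = init (11 atoms)
F1 = F0 ∪ {clear(a,a), linked(f), marked(e), marked(f), ready(f,e)}  (16 atoms)
goal ⊆ F1  ⇒  h_max = 1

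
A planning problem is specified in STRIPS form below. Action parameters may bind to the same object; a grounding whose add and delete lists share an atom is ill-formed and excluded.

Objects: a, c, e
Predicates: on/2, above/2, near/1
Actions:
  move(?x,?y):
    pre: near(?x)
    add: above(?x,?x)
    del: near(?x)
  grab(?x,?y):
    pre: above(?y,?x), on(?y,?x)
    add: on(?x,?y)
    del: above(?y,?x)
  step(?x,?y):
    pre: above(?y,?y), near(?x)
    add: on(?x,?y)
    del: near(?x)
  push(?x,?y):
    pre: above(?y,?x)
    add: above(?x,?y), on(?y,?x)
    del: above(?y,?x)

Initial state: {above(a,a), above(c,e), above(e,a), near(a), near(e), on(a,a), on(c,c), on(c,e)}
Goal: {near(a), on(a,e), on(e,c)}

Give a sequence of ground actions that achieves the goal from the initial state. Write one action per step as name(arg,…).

1. grab(e,c)  →  {above(a,a), above(e,a), near(a), near(e), on(a,a), on(c,c), on(c,e), on(e,c)}
2. step(e,a)  →  {above(a,a), above(e,a), near(a), on(a,a), on(c,c), on(c,e), on(e,a), on(e,c)}
3. grab(a,e)  →  {above(a,a), near(a), on(a,a), on(a,e), on(c,c), on(c,e), on(e,a), on(e,c)}

grab(e,c); step(e,a); grab(a,e)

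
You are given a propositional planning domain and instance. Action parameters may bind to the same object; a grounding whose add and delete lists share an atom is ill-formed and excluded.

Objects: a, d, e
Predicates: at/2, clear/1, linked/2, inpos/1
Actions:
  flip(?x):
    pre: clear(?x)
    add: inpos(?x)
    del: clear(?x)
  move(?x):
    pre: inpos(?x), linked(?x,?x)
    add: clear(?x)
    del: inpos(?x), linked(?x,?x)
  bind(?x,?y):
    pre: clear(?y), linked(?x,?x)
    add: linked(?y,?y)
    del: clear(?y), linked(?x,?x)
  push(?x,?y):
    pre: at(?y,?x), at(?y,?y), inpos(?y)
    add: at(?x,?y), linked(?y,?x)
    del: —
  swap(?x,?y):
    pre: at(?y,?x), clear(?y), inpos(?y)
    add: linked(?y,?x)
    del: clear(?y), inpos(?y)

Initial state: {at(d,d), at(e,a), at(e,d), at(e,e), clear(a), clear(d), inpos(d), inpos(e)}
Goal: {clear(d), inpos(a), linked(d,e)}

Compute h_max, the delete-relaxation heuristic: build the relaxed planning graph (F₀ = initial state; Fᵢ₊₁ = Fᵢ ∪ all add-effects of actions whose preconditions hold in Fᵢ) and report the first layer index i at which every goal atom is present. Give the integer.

2

F0 = init (8 atoms)
F1 = F0 ∪ {at(a,e), at(d,e), inpos(a), linked(d,d), linked(e,a), linked(e,d), linked(e,e)}  (15 atoms)
F2 = F1 ∪ {clear(e), linked(a,a), linked(a,e), linked(d,e)}  (19 atoms)
goal ⊆ F2  ⇒  h_max = 2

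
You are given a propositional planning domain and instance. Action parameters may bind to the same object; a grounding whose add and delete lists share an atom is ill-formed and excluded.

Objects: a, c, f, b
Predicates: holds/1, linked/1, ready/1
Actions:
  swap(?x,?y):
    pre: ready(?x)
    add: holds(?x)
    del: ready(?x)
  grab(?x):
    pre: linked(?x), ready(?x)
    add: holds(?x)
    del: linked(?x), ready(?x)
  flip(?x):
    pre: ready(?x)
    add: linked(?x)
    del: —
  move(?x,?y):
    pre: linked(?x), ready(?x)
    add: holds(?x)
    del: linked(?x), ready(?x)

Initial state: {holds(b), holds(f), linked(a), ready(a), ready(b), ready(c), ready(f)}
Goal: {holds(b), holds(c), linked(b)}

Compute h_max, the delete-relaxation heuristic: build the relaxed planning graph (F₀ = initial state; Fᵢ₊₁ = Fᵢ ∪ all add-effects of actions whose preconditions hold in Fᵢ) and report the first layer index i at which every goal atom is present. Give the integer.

F0 = init (7 atoms)
F1 = F0 ∪ {holds(a), holds(c), linked(b), linked(c), linked(f)}  (12 atoms)
goal ⊆ F1  ⇒  h_max = 1

1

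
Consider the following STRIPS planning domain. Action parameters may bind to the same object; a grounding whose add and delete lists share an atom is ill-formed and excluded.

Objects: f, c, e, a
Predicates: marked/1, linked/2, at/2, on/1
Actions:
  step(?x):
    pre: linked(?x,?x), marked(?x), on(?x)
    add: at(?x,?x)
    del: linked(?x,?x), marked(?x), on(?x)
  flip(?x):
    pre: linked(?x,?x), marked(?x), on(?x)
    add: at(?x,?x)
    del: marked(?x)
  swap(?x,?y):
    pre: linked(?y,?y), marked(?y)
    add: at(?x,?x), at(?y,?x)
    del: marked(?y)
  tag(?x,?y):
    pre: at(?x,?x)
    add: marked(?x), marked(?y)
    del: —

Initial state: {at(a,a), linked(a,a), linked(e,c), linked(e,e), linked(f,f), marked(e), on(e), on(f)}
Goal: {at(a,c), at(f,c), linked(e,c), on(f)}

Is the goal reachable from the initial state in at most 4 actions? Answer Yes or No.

Yes

1. tag(a,f)  →  {at(a,a), linked(a,a), linked(e,c), linked(e,e), linked(f,f), marked(a), marked(e), marked(f), on(e), on(f)}
2. swap(c,f)  →  {at(a,a), at(c,c), at(f,c), linked(a,a), linked(e,c), linked(e,e), linked(f,f), marked(a), marked(e), on(e), on(f)}
3. swap(c,a)  →  {at(a,a), at(a,c), at(c,c), at(f,c), linked(a,a), linked(e,c), linked(e,e), linked(f,f), marked(e), on(e), on(f)}
optimal plan length = 3; 3 ≤ 4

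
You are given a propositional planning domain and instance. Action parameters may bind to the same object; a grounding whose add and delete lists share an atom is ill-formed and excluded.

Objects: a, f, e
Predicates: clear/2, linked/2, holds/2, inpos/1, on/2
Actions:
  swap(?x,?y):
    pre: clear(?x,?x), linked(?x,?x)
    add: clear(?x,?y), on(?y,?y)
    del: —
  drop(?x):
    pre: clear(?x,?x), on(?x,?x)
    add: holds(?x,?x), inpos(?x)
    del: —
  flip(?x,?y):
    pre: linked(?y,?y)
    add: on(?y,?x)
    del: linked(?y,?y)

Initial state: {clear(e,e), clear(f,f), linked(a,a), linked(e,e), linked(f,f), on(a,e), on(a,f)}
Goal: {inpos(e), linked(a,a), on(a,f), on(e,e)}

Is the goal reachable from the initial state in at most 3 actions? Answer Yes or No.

1. swap(f,e)  →  {clear(e,e), clear(f,e), clear(f,f), linked(a,a), linked(e,e), linked(f,f), on(a,e), on(a,f), on(e,e)}
2. drop(e)  →  {clear(e,e), clear(f,e), clear(f,f), holds(e,e), inpos(e), linked(a,a), linked(e,e), linked(f,f), on(a,e), on(a,f), on(e,e)}
optimal plan length = 2; 2 ≤ 3

Yes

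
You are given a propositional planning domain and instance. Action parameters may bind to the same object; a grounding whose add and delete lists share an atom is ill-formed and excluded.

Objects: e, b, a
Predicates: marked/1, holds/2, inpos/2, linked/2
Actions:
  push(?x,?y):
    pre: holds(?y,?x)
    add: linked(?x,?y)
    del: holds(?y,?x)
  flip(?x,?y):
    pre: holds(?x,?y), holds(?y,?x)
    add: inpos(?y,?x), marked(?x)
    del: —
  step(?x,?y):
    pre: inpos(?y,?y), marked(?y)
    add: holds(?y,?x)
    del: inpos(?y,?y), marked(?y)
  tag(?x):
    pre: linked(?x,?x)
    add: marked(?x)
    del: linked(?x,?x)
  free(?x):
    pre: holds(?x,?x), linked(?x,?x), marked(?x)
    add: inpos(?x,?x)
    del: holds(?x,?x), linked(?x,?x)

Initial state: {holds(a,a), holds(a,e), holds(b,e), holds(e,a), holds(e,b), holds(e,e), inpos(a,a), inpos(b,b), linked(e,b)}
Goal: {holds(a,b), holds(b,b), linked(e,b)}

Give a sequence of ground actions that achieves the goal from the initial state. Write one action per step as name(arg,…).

flip(b,e); flip(a,e); step(b,b); step(b,a)

1. flip(b,e)  →  {holds(a,a), holds(a,e), holds(b,e), holds(e,a), holds(e,b), holds(e,e), inpos(a,a), inpos(b,b), inpos(e,b), linked(e,b), marked(b)}
2. flip(a,e)  →  {holds(a,a), holds(a,e), holds(b,e), holds(e,a), holds(e,b), holds(e,e), inpos(a,a), inpos(b,b), inpos(e,a), inpos(e,b), linked(e,b), marked(a), marked(b)}
3. step(b,b)  →  {holds(a,a), holds(a,e), holds(b,b), holds(b,e), holds(e,a), holds(e,b), holds(e,e), inpos(a,a), inpos(e,a), inpos(e,b), linked(e,b), marked(a)}
4. step(b,a)  →  {holds(a,a), holds(a,b), holds(a,e), holds(b,b), holds(b,e), holds(e,a), holds(e,b), holds(e,e), inpos(e,a), inpos(e,b), linked(e,b)}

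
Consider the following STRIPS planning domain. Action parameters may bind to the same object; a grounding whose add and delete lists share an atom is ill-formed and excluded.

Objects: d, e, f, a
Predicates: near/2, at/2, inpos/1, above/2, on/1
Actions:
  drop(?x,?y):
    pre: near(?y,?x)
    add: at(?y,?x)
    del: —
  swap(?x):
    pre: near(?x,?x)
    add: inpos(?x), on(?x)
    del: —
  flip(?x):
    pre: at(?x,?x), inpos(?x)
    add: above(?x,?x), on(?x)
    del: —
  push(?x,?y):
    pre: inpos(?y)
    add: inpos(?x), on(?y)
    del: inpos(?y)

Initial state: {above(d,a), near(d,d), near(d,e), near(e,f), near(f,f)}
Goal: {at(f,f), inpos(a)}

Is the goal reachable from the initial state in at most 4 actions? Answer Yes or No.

Yes

1. drop(f,f)  →  {above(d,a), at(f,f), near(d,d), near(d,e), near(e,f), near(f,f)}
2. swap(d)  →  {above(d,a), at(f,f), inpos(d), near(d,d), near(d,e), near(e,f), near(f,f), on(d)}
3. push(a,d)  →  {above(d,a), at(f,f), inpos(a), near(d,d), near(d,e), near(e,f), near(f,f), on(d)}
optimal plan length = 3; 3 ≤ 4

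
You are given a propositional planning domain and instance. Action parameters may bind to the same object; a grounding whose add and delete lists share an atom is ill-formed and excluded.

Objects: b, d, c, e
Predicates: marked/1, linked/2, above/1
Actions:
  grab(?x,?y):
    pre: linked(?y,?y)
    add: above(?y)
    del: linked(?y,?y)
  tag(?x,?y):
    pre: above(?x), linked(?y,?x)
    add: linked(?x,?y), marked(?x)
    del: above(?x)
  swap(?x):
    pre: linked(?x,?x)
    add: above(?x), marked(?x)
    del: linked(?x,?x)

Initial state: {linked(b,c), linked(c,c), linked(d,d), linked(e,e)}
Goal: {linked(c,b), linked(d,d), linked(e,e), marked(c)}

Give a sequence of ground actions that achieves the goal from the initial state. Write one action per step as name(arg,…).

grab(b,c); tag(c,b)

1. grab(b,c)  →  {above(c), linked(b,c), linked(d,d), linked(e,e)}
2. tag(c,b)  →  {linked(b,c), linked(c,b), linked(d,d), linked(e,e), marked(c)}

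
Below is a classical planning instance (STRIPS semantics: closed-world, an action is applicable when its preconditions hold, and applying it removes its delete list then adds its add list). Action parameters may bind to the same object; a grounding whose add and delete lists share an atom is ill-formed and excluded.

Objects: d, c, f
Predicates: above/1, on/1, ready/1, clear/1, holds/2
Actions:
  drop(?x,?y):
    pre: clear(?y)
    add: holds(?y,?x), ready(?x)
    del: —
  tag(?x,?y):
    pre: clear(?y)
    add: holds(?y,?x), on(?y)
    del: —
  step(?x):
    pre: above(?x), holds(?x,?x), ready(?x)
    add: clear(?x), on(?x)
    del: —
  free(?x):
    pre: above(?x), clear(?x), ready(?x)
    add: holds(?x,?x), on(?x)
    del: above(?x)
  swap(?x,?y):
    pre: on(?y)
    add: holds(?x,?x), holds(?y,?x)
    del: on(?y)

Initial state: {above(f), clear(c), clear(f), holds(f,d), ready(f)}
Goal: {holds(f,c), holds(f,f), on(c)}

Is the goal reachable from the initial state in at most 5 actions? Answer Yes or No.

Yes

1. drop(c,f)  →  {above(f), clear(c), clear(f), holds(f,c), holds(f,d), ready(c), ready(f)}
2. drop(f,f)  →  {above(f), clear(c), clear(f), holds(f,c), holds(f,d), holds(f,f), ready(c), ready(f)}
3. tag(d,c)  →  {above(f), clear(c), clear(f), holds(c,d), holds(f,c), holds(f,d), holds(f,f), on(c), ready(c), ready(f)}
optimal plan length = 3; 3 ≤ 5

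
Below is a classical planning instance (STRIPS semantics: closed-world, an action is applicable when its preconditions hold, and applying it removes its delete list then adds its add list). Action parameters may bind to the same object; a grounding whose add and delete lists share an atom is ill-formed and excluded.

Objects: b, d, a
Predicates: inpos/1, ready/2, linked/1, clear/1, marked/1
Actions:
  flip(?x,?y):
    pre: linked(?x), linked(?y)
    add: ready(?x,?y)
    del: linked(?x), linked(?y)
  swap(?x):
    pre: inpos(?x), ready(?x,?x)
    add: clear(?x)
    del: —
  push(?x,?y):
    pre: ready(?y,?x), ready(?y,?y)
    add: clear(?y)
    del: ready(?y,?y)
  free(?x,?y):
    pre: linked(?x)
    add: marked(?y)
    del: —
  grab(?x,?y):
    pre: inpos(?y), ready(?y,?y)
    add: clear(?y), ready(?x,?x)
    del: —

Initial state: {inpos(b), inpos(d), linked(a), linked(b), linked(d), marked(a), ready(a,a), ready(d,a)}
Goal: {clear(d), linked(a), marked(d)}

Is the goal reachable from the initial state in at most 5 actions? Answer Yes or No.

1. flip(d,d)  →  {inpos(b), inpos(d), linked(a), linked(b), marked(a), ready(a,a), ready(d,a), ready(d,d)}
2. swap(d)  →  {clear(d), inpos(b), inpos(d), linked(a), linked(b), marked(a), ready(a,a), ready(d,a), ready(d,d)}
3. free(b,d)  →  {clear(d), inpos(b), inpos(d), linked(a), linked(b), marked(a), marked(d), ready(a,a), ready(d,a), ready(d,d)}
optimal plan length = 3; 3 ≤ 5

Yes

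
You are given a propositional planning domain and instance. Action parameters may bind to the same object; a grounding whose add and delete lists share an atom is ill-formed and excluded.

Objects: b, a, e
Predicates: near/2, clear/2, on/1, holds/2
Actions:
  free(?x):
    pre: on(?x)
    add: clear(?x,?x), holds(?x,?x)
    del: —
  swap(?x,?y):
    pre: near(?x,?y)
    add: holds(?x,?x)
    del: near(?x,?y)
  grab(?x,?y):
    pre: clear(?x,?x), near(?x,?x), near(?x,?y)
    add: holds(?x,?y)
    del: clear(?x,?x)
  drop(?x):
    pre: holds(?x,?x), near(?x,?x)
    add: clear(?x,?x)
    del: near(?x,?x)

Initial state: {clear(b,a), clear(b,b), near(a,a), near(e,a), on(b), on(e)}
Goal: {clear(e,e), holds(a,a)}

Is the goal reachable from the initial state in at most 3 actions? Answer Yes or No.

1. free(e)  →  {clear(b,a), clear(b,b), clear(e,e), holds(e,e), near(a,a), near(e,a), on(b), on(e)}
2. swap(a,a)  →  {clear(b,a), clear(b,b), clear(e,e), holds(a,a), holds(e,e), near(e,a), on(b), on(e)}
optimal plan length = 2; 2 ≤ 3

Yes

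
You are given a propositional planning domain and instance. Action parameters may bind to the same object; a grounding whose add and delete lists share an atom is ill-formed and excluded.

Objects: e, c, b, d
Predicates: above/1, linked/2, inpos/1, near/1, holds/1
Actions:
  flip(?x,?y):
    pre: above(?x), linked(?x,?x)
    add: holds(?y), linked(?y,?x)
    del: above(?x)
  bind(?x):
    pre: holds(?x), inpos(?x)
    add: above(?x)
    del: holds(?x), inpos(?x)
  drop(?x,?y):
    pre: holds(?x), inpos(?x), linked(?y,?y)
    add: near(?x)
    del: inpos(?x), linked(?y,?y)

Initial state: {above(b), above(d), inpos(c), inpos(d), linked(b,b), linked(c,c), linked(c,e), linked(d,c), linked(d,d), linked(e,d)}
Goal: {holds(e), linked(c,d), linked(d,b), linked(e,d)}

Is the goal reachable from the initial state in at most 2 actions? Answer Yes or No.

1. flip(b,d)  →  {above(d), holds(d), inpos(c), inpos(d), linked(b,b), linked(c,c), linked(c,e), linked(d,b), linked(d,c), linked(d,d), linked(e,d)}
2. flip(d,e)  →  {holds(d), holds(e), inpos(c), inpos(d), linked(b,b), linked(c,c), linked(c,e), linked(d,b), linked(d,c), linked(d,d), linked(e,d)}
3. bind(d)  →  {above(d), holds(e), inpos(c), linked(b,b), linked(c,c), linked(c,e), linked(d,b), linked(d,c), linked(d,d), linked(e,d)}
4. flip(d,c)  →  {holds(c), holds(e), inpos(c), linked(b,b), linked(c,c), linked(c,d), linked(c,e), linked(d,b), linked(d,c), linked(d,d), linked(e,d)}
optimal plan length = 4; 4 > 2

No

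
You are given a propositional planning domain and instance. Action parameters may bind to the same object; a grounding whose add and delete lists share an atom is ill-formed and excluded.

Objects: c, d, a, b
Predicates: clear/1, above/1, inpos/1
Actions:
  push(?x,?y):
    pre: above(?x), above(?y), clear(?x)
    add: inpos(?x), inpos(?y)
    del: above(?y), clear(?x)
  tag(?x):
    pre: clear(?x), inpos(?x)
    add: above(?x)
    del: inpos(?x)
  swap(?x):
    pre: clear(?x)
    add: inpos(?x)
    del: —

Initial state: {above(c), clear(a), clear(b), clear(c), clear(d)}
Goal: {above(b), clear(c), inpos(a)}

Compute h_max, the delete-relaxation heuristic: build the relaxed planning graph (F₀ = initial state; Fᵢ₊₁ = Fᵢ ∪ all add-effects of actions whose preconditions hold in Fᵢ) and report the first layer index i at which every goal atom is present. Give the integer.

2

F0 = init (5 atoms)
F1 = F0 ∪ {inpos(a), inpos(b), inpos(c), inpos(d)}  (9 atoms)
F2 = F1 ∪ {above(a), above(b), above(d)}  (12 atoms)
goal ⊆ F2  ⇒  h_max = 2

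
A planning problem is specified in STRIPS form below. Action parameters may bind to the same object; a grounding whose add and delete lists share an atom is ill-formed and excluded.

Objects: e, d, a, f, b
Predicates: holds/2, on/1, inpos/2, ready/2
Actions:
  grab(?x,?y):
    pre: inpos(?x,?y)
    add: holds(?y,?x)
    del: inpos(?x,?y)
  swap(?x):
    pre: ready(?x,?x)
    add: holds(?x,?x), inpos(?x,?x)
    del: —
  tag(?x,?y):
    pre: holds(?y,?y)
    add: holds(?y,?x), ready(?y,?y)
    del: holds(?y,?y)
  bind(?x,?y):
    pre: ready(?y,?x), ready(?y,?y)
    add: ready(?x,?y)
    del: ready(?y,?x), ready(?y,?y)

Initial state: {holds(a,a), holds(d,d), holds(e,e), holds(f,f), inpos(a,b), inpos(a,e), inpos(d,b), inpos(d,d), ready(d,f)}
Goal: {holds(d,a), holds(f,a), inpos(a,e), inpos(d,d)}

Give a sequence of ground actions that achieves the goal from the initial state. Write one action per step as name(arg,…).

tag(a,d); tag(a,f)

1. tag(a,d)  →  {holds(a,a), holds(d,a), holds(e,e), holds(f,f), inpos(a,b), inpos(a,e), inpos(d,b), inpos(d,d), ready(d,d), ready(d,f)}
2. tag(a,f)  →  {holds(a,a), holds(d,a), holds(e,e), holds(f,a), inpos(a,b), inpos(a,e), inpos(d,b), inpos(d,d), ready(d,d), ready(d,f), ready(f,f)}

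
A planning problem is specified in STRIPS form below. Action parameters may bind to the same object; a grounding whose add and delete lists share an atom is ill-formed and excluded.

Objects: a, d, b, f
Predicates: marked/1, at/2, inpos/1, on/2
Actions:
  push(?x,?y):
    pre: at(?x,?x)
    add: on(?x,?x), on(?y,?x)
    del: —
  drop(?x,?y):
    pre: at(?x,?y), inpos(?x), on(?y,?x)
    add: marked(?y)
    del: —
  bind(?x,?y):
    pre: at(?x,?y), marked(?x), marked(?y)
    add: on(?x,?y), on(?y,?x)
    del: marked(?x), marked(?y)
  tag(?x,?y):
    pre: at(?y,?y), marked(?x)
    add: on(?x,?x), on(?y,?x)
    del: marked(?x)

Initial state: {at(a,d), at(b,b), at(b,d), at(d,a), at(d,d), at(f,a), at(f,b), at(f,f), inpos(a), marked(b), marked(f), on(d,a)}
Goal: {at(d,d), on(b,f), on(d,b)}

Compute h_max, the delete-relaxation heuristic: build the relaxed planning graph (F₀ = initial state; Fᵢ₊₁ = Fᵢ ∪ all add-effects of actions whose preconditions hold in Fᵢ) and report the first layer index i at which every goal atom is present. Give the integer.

F0 = init (12 atoms)
F1 = F0 ∪ {marked(d), on(a,b), on(a,d), on(a,f), on(b,b), on(b,d), on(b,f), on(d,b), on(d,d), on(d,f), on(f,b), on(f,d), on(f,f)}  (25 atoms)
goal ⊆ F1  ⇒  h_max = 1

1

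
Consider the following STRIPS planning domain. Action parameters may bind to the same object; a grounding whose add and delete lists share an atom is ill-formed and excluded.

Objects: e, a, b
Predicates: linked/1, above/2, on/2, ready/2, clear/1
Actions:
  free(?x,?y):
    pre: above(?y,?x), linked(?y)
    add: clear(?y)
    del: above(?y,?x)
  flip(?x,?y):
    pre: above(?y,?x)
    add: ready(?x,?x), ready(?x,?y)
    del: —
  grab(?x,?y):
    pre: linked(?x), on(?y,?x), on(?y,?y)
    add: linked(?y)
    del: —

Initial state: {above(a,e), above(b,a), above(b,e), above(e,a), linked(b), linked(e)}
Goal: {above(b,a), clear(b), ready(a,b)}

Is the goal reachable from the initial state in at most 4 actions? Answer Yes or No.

1. free(e,b)  →  {above(a,e), above(b,a), above(e,a), clear(b), linked(b), linked(e)}
2. flip(a,b)  →  {above(a,e), above(b,a), above(e,a), clear(b), linked(b), linked(e), ready(a,a), ready(a,b)}
optimal plan length = 2; 2 ≤ 4

Yes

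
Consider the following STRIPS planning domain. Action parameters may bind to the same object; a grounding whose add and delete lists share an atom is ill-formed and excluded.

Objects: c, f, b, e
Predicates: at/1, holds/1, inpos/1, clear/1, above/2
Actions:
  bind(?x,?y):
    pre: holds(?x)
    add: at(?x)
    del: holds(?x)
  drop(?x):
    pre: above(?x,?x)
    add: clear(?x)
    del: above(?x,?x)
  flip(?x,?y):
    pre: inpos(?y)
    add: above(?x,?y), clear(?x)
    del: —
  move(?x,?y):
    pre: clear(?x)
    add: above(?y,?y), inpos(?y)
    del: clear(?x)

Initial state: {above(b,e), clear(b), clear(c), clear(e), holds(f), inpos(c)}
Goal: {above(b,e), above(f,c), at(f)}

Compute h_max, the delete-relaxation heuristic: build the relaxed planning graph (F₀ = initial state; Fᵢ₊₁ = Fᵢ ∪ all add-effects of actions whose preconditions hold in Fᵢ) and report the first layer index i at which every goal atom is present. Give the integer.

F0 = init (6 atoms)
F1 = F0 ∪ {above(b,b), above(b,c), above(c,c), above(e,c), above(e,e), above(f,c), above(f,f), at(f), clear(f), inpos(b), inpos(e), inpos(f)}  (18 atoms)
goal ⊆ F1  ⇒  h_max = 1

1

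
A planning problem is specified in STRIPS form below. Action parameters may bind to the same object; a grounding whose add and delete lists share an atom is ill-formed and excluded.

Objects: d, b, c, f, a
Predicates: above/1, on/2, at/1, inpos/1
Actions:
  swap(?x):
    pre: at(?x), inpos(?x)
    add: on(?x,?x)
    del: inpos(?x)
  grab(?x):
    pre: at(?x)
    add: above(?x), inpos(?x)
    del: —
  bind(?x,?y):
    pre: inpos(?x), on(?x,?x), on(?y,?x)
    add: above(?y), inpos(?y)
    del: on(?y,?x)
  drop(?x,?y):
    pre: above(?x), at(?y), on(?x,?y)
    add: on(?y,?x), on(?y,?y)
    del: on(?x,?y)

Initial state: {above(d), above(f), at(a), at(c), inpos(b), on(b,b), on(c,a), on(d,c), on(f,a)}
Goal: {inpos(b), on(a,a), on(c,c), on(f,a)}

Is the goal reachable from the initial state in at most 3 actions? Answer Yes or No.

1. grab(c)  →  {above(c), above(d), above(f), at(a), at(c), inpos(b), inpos(c), on(b,b), on(c,a), on(d,c), on(f,a)}
2. swap(c)  →  {above(c), above(d), above(f), at(a), at(c), inpos(b), on(b,b), on(c,a), on(c,c), on(d,c), on(f,a)}
3. drop(c,a)  →  {above(c), above(d), above(f), at(a), at(c), inpos(b), on(a,a), on(a,c), on(b,b), on(c,c), on(d,c), on(f,a)}
optimal plan length = 3; 3 ≤ 3

Yes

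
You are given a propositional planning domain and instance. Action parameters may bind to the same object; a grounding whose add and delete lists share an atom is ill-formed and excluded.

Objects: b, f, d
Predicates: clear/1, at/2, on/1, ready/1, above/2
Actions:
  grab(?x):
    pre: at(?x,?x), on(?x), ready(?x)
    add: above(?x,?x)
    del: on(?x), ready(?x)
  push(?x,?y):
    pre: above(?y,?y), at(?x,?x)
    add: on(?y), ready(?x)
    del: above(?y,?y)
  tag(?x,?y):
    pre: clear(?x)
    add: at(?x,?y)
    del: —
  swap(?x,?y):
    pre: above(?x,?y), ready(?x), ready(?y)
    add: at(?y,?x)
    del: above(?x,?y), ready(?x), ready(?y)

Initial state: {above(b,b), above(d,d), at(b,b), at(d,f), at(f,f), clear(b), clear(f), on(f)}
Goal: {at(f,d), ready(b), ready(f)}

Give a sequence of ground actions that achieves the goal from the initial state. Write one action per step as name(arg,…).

1. push(b,b)  →  {above(d,d), at(b,b), at(d,f), at(f,f), clear(b), clear(f), on(b), on(f), ready(b)}
2. push(f,d)  →  {at(b,b), at(d,f), at(f,f), clear(b), clear(f), on(b), on(d), on(f), ready(b), ready(f)}
3. tag(f,d)  →  {at(b,b), at(d,f), at(f,d), at(f,f), clear(b), clear(f), on(b), on(d), on(f), ready(b), ready(f)}

push(b,b); push(f,d); tag(f,d)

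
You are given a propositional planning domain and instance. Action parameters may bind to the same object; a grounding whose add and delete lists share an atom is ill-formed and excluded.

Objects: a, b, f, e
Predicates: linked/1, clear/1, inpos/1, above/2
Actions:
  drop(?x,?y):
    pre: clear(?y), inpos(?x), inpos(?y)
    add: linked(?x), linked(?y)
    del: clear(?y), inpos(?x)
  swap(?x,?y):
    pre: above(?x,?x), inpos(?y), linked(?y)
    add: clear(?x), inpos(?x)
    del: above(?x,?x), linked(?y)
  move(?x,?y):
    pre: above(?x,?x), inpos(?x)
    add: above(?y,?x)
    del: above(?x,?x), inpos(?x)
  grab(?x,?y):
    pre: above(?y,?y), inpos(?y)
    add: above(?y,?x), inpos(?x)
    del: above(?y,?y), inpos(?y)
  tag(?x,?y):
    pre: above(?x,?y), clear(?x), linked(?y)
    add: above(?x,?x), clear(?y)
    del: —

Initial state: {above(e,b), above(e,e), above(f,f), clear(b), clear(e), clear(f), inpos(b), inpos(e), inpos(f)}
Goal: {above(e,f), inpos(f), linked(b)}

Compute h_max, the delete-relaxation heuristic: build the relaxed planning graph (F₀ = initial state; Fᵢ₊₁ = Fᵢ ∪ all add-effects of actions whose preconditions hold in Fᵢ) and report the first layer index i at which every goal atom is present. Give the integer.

F0 = init (9 atoms)
F1 = F0 ∪ {above(a,e), above(a,f), above(b,e), above(b,f), above(e,a), above(e,f), above(f,a), above(f,b), above(f,e), inpos(a), linked(b), linked(e), linked(f)}  (22 atoms)
goal ⊆ F1  ⇒  h_max = 1

1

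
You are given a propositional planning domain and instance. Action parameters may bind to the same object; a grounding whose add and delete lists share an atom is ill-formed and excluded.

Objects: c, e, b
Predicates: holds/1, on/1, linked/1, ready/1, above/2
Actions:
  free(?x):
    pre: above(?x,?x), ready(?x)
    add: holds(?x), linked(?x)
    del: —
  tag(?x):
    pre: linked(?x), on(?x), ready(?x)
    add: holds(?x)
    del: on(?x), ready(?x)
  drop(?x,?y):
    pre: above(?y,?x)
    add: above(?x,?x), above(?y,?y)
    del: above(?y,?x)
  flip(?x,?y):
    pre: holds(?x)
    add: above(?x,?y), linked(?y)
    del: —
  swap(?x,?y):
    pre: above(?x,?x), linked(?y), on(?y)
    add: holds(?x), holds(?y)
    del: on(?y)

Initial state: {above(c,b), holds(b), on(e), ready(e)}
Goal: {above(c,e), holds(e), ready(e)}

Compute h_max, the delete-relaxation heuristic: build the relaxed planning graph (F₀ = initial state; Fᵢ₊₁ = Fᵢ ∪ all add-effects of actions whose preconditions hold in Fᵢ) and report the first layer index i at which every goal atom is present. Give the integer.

F0 = init (4 atoms)
F1 = F0 ∪ {above(b,b), above(b,c), above(b,e), above(c,c), linked(b), linked(c), linked(e)}  (11 atoms)
F2 = F1 ∪ {above(e,e), holds(c), holds(e)}  (14 atoms)
F3 = F2 ∪ {above(c,e), above(e,b), above(e,c)}  (17 atoms)
goal ⊆ F3  ⇒  h_max = 3

3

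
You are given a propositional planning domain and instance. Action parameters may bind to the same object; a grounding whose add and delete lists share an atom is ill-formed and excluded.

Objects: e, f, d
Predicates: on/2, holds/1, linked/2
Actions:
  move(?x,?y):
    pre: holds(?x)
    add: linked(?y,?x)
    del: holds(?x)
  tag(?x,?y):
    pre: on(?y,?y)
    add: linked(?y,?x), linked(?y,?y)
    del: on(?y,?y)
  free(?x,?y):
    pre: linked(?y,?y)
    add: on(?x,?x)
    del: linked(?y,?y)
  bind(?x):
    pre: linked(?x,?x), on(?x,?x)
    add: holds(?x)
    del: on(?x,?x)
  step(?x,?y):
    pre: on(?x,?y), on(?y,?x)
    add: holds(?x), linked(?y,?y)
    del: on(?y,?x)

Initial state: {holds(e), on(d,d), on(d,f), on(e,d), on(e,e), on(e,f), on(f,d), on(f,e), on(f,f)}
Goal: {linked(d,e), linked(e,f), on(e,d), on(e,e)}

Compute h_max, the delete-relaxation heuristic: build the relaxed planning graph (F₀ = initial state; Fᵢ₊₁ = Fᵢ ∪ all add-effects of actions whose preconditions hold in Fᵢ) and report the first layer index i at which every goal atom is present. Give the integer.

1

F0 = init (9 atoms)
F1 = F0 ∪ {holds(d), holds(f), linked(d,d), linked(d,e), linked(d,f), linked(e,d), linked(e,e), linked(e,f), linked(f,d), linked(f,e), linked(f,f)}  (20 atoms)
goal ⊆ F1  ⇒  h_max = 1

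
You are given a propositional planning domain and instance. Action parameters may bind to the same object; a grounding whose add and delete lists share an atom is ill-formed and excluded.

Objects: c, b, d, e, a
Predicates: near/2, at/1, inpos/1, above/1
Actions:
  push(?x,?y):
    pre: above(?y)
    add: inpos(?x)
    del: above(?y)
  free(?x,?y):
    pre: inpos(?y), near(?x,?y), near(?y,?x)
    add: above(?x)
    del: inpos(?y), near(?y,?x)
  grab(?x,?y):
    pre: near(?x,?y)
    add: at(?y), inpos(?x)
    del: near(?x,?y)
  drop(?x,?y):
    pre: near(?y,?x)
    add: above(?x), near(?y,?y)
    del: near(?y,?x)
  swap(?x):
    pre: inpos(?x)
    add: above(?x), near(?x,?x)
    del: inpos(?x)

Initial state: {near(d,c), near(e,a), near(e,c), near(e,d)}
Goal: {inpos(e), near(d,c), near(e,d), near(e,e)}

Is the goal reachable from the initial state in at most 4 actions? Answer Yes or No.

Yes

1. grab(e,c)  →  {at(c), inpos(e), near(d,c), near(e,a), near(e,d)}
2. drop(a,e)  →  {above(a), at(c), inpos(e), near(d,c), near(e,d), near(e,e)}
optimal plan length = 2; 2 ≤ 4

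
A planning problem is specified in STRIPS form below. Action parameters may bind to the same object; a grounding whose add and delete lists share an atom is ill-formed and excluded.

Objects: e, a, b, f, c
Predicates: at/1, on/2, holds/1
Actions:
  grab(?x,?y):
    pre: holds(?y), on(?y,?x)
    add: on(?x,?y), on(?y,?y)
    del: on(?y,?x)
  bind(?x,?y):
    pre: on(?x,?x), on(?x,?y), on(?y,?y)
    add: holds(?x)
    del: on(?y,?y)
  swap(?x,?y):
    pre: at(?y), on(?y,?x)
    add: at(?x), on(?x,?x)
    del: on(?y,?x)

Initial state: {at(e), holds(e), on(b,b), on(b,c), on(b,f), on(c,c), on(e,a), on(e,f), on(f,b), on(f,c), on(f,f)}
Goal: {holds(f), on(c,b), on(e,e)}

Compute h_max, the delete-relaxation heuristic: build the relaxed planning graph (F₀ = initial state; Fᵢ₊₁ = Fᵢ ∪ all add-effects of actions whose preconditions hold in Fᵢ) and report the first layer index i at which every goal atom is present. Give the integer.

2

F0 = init (11 atoms)
F1 = F0 ∪ {at(a), at(f), holds(b), holds(c), holds(f), on(a,a), on(a,e), on(e,e), on(f,e)}  (20 atoms)
F2 = F1 ∪ {at(b), at(c), holds(a), on(c,b), on(c,f)}  (25 atoms)
goal ⊆ F2  ⇒  h_max = 2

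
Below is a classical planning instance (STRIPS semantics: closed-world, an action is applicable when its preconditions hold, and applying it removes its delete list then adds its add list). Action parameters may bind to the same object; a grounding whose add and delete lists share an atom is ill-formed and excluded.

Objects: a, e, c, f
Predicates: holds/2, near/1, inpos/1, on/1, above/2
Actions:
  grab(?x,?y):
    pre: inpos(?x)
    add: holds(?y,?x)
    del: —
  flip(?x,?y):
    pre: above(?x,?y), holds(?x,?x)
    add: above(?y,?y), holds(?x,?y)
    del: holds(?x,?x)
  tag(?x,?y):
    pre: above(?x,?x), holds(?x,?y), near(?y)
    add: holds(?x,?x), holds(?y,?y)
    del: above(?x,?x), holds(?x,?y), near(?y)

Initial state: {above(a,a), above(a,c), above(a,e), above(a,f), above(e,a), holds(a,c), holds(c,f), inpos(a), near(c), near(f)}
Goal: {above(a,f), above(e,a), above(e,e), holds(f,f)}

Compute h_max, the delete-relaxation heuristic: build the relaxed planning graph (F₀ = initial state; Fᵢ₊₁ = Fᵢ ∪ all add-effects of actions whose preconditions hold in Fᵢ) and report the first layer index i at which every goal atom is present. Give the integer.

F0 = init (10 atoms)
F1 = F0 ∪ {holds(a,a), holds(c,a), holds(c,c), holds(e,a), holds(f,a)}  (15 atoms)
F2 = F1 ∪ {above(c,c), above(e,e), above(f,f), holds(a,e), holds(a,f)}  (20 atoms)
F3 = F2 ∪ {holds(f,f)}  (21 atoms)
goal ⊆ F3  ⇒  h_max = 3

3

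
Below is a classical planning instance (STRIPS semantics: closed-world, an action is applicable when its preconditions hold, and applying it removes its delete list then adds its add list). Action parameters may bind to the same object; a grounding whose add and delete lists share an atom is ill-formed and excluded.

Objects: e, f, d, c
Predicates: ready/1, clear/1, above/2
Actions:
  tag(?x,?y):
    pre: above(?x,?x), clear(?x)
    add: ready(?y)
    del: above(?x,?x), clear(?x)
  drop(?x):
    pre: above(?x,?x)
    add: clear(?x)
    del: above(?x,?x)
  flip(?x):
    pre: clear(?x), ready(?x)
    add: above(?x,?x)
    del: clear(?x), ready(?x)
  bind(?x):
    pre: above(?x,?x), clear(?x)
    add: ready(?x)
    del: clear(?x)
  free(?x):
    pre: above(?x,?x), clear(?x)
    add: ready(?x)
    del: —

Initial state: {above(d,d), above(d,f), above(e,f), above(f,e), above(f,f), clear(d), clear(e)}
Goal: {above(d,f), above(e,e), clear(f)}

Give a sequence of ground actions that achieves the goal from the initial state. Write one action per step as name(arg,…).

1. tag(d,e)  →  {above(d,f), above(e,f), above(f,e), above(f,f), clear(e), ready(e)}
2. drop(f)  →  {above(d,f), above(e,f), above(f,e), clear(e), clear(f), ready(e)}
3. flip(e)  →  {above(d,f), above(e,e), above(e,f), above(f,e), clear(f)}

tag(d,e); drop(f); flip(e)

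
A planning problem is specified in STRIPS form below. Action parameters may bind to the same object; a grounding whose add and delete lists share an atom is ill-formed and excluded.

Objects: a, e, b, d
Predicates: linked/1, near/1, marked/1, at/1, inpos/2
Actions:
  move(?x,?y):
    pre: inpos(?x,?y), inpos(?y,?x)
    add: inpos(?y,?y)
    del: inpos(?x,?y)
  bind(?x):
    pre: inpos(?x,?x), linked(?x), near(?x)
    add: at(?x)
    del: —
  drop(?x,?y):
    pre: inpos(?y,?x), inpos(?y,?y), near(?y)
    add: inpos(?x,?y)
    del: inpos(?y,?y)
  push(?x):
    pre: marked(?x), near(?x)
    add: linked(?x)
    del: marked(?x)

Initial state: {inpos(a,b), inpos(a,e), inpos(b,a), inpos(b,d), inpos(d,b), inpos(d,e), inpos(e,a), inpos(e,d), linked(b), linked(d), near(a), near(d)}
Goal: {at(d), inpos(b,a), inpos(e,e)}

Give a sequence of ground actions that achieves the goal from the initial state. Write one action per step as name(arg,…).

1. move(a,e)  →  {inpos(a,b), inpos(b,a), inpos(b,d), inpos(d,b), inpos(d,e), inpos(e,a), inpos(e,d), inpos(e,e), linked(b), linked(d), near(a), near(d)}
2. move(e,d)  →  {inpos(a,b), inpos(b,a), inpos(b,d), inpos(d,b), inpos(d,d), inpos(d,e), inpos(e,a), inpos(e,e), linked(b), linked(d), near(a), near(d)}
3. bind(d)  →  {at(d), inpos(a,b), inpos(b,a), inpos(b,d), inpos(d,b), inpos(d,d), inpos(d,e), inpos(e,a), inpos(e,e), linked(b), linked(d), near(a), near(d)}

move(a,e); move(e,d); bind(d)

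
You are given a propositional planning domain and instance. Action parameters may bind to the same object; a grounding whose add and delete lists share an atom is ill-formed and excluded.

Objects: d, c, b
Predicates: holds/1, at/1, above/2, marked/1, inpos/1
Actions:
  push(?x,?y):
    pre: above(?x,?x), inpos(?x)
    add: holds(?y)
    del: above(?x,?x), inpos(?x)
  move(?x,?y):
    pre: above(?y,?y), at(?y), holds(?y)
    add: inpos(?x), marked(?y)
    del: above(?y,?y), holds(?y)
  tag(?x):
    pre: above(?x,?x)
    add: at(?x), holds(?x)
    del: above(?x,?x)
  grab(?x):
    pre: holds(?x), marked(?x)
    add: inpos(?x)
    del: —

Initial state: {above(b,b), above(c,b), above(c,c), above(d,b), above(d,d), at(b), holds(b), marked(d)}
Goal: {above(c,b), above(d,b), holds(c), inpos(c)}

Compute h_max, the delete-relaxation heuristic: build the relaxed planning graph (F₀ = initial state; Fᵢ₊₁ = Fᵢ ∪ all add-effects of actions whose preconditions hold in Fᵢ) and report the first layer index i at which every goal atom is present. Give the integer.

F0 = init (8 atoms)
F1 = F0 ∪ {at(c), at(d), holds(c), holds(d), inpos(b), inpos(c), inpos(d), marked(b)}  (16 atoms)
goal ⊆ F1  ⇒  h_max = 1

1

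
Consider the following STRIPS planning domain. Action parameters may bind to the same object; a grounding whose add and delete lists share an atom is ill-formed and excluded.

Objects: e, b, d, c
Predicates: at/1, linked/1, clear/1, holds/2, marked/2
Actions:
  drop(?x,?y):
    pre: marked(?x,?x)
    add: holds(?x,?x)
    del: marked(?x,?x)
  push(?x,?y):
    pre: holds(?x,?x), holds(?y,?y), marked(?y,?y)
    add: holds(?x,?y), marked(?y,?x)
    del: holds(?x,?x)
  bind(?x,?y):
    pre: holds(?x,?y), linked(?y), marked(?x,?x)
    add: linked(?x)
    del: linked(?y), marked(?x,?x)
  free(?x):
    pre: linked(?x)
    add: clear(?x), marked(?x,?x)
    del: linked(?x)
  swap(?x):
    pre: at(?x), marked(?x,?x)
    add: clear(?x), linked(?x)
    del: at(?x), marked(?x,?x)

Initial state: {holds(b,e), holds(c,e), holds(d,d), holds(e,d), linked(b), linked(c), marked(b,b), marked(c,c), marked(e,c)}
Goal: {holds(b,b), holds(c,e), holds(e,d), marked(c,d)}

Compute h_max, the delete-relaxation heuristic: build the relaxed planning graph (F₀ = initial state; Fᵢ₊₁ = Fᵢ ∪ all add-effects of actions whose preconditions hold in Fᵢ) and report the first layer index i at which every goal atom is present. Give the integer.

F0 = init (9 atoms)
F1 = F0 ∪ {clear(b), clear(c), holds(b,b), holds(c,c)}  (13 atoms)
F2 = F1 ∪ {holds(b,c), holds(c,b), holds(d,b), holds(d,c), marked(b,c), marked(b,d), marked(c,b), marked(c,d)}  (21 atoms)
goal ⊆ F2  ⇒  h_max = 2

2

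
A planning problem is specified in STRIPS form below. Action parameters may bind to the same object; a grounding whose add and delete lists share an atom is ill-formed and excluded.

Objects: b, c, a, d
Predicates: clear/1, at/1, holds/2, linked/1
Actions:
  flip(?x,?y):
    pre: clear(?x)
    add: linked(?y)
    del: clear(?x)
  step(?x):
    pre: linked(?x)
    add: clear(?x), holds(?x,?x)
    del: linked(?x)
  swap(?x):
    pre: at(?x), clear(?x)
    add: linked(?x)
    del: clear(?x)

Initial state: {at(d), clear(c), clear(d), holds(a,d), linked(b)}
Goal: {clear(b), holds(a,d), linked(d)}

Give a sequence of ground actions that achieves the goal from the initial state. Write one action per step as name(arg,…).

flip(c,d); step(b)

1. flip(c,d)  →  {at(d), clear(d), holds(a,d), linked(b), linked(d)}
2. step(b)  →  {at(d), clear(b), clear(d), holds(a,d), holds(b,b), linked(d)}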